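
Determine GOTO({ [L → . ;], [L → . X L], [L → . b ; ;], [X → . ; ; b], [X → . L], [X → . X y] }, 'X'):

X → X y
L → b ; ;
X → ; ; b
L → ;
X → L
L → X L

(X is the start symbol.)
{ [L → . ;], [L → . X L], [L → . b ; ;], [L → X . L], [X → . ; ; b], [X → . L], [X → . X y], [X → X . y] }

GOTO(I, 'X') = CLOSURE({ [A → αX.β] : [A → α.Xβ] ∈ I, X = 'X' })

Items with dot before 'X', with the dot advanced:
  [L → . X L] → [L → X . L]
  [X → . X y] → [X → X . y]
Closure of the advanced items:
  [L → X . L] has the dot before L: add [L → . b ; ;], [L → . ;], [L → . X L]
  [L → . X L] has the dot before X: add [X → . X y], [X → . ; ; b], [X → . L]

GOTO = { [L → . ;], [L → . X L], [L → . b ; ;], [L → X . L], [X → . ; ; b], [X → . L], [X → . X y], [X → X . y] }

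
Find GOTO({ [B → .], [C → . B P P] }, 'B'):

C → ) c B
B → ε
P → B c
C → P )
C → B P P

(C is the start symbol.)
{ [B → .], [C → B . P P], [P → . B c] }

GOTO(I, 'B') = CLOSURE({ [A → αX.β] : [A → α.Xβ] ∈ I, X = 'B' })

Items with dot before 'B', with the dot advanced:
  [C → . B P P] → [C → B . P P]
Closure of the advanced items:
  [C → B . P P] has the dot before P: add [P → . B c]
  [P → . B c] has the dot before B: add [B → .]

GOTO = { [B → .], [C → B . P P], [P → . B c] }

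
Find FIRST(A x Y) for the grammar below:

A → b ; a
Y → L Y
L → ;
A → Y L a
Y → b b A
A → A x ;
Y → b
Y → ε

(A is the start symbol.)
{ ';', 'b' }

FIRST sets of the non-terminals involved (from the grammar, by fixed-point iteration):
  FIRST(A) = { ';', 'b' }

To compute FIRST(A x Y), process the symbols left to right:
Symbol A is a non-terminal. Add FIRST(A) \ {ε} = { ';', 'b' }
A is not nullable (ε ∉ FIRST(A)), so stop here.
FIRST(A x Y) = { ';', 'b' }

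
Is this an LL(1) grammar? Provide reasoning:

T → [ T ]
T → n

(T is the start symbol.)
A grammar is LL(1) if for each non-terminal N with multiple productions, the predict sets of those productions are pairwise disjoint, where PREDICT(N → α) = (FIRST(α) \ {ε}) ∪ (FOLLOW(N) if α ⇒* ε).

For T:
  PREDICT(T → '[' T ']') = { '[' }
  PREDICT(T → n) = { 'n' }

All predict sets are disjoint. The grammar IS LL(1).

Answer: Yes, the grammar is LL(1).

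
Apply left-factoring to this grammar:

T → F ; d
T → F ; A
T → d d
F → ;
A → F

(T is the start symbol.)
T → F ; T'
T' → d
T' → A
T → d d
F → ;
A → F

Left-factoring transforms A → αβ₁ | αβ₂ into A → αA' and A' → β₁ | β₂
(α is the longest common prefix among the alternatives). Repeat until
no nonterminal has two alternatives with a common prefix.

Round 1: T has alternatives sharing prefix 'F ;'. Introduce T': T → F ; T'
  Add: T' → d
  Add: T' → A

No remaining common prefixes — done.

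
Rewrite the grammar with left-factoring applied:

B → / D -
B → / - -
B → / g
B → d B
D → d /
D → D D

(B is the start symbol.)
B → / B'
B' → D -
B' → - -
B' → g
B → d B
D → d /
D → D D

Left-factoring transforms A → αβ₁ | αβ₂ into A → αA' and A' → β₁ | β₂
(α is the longest common prefix among the alternatives). Repeat until
no nonterminal has two alternatives with a common prefix.

Round 1: B has alternatives sharing prefix '/'. Introduce B': B → / B'
  Add: B' → D -
  Add: B' → - -
  Add: B' → g

No remaining common prefixes — done.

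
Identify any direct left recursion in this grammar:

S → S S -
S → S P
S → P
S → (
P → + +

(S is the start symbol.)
Yes, S is left-recursive

S → S S -: LEFT RECURSIVE (starts with S)
S → S P: LEFT RECURSIVE (starts with S)
S → P: starts with P
S → (: starts with '('
P → + +: starts with '+'

The grammar has direct left recursion on: S.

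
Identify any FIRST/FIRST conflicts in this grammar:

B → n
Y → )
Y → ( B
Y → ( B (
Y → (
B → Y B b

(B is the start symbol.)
Yes. Y → '(' B / Y → '(' B '(' on { '(' }; Y → '(' B / Y → '(' on { '(' }; Y → '(' B '(' / Y → '(' on { '(' }

FIRST sets of the non-terminals at (or reachable through a nullable prefix from) the front of some alternative:
  FIRST(Y) = { '(', ')' }

Productions for B:
  B → n: FIRST = { 'n' }
  B → Y B b: FIRST = { '(', ')' }
Productions for Y:
  Y → ): FIRST = { ')' }
  Y → ( B: FIRST = { '(' }
  Y → ( B (: FIRST = { '(' }
  Y → (: FIRST = { '(' }

Conflict for Y: Y → ( B and Y → ( B (
  Overlap: { '(' }
Conflict for Y: Y → ( B and Y → (
  Overlap: { '(' }
Conflict for Y: Y → ( B ( and Y → (
  Overlap: { '(' }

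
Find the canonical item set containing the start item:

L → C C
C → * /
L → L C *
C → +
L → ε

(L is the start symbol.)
{ [C → . * /], [C → . +], [L → . C C], [L → . L C *], [L → .], [L' → . L] }

First, augment the grammar with L' → L
I₀ = CLOSURE({ [L' → . L] }):
  [L' → . L] has the dot before L: add [L → . C C], [L → . L C *], [L → .]
  [L → . C C] has the dot before C: add [C → . * /], [C → . +]
No further items can be added.

I₀ = { [C → . * /], [C → . +], [L → . C C], [L → . L C *], [L → .], [L' → . L] }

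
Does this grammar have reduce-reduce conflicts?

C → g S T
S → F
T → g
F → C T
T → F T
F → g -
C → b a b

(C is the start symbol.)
No reduce-reduce conflicts

Augment with C' → C and build the canonical LR(0) collection (I0 = CLOSURE({[C' → . C]}), then GOTO on every symbol after a dot until no new states appear). It has 16 states:
  I0: { [C → . b a b], [C → . g S T], [C' → . C] }  — shift
  I1: { [C' → C .] }  — accept
  I2: { [C → b . a b] }  — shift
  I3: { [C → . b a b], [C → . g S T], [C → g . S T], [F → . C T], [F → . g -], [S → . F] }  — shift
  I4: { [C → . b a b], [C → . g S T], [F → . C T], [F → . g -], [F → C . T], [T → . F T], [T → . g] }  — shift
  I5: { [S → F .] }  — reduce
  I6: { [C → . b a b], [C → . g S T], [C → g S . T], [F → . C T], [F → . g -], [T → . F T], [T → . g] }  — shift
  I7: { [C → . b a b], [C → . g S T], [C → g . S T], [F → . C T], [F → . g -], [F → g . -], [S → . F] }  — shift
  I8: { [F → g - .] }  — reduce
  I9: { [C → . b a b], [C → . g S T], [F → . C T], [F → . g -], [T → . F T], [T → . g], [T → F . T] }  — shift
  I10: { [C → g S T .] }  — reduce
  I11: { [C → . b a b], [C → . g S T], [C → g . S T], [F → . C T], [F → . g -], [F → g . -], [S → . F], [T → g .] }  — shift, reduce
  I12: { [T → F T .] }  — reduce
  I13: { [F → C T .] }  — reduce
  I14: { [C → b a . b] }  — shift
  I15: { [C → b a b .] }  — reduce

No state contains more than one complete item.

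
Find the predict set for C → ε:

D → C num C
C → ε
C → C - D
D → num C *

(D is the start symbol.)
PREDICT(C → ε) = (FIRST(RHS) \ {ε}) ∪ (FOLLOW(C) if ε ∈ FIRST(RHS), i.e. RHS ⇒* ε)
The right-hand side is ε (FIRST(ε) = { ε }), so the predict set is FOLLOW(C) = { $, '*', '-', 'num' }
PREDICT(C → ε) = { $, '*', '-', 'num' }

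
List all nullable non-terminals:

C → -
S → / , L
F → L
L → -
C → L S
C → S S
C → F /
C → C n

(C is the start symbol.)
None

There are no ε-productions, so no non-terminal can derive ε.
No non-terminals are nullable.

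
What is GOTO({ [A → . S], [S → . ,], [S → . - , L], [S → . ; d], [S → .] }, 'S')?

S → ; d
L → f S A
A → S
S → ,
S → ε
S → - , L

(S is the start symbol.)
GOTO(I, 'S') = CLOSURE({ [A → αX.β] : [A → α.Xβ] ∈ I, X = 'S' })

Items with dot before 'S', with the dot advanced:
  [A → . S] → [A → S .]
Closure adds nothing (no advanced item has the dot before a non-terminal).

GOTO = { [A → S .] }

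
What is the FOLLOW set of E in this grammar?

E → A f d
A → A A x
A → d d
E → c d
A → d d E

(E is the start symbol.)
{ $, 'd', 'f', 'x' }

To compute FOLLOW(E), find every occurrence of E on a right-hand side N → α E β: add FIRST(β) \ {ε}, and if β is empty or nullable also add FOLLOW(N). Iterate to a fixed point.

E is the start symbol, so $ ∈ FOLLOW(E).
In A → d d E: E is at the end, add FOLLOW(A)

The FOLLOW sets referred to above (computed the same way, to a fixed point):
  FOLLOW(A) = { 'd', 'f', 'x' }

Taking the union: FOLLOW(E) = { $, 'd', 'f', 'x' }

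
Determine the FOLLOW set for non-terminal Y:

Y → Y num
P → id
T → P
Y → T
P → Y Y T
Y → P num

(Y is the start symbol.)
{ $, 'id', 'num' }

To compute FOLLOW(Y), find every occurrence of Y on a right-hand side N → α Y β: add FIRST(β) \ {ε}, and if β is empty or nullable also add FOLLOW(N). Iterate to a fixed point.

Y is the start symbol, so $ ∈ FOLLOW(Y).
In Y → Y num: Y is followed by num, add FIRST(num) \ {ε} = { 'num' }
In P → Y Y T: Y is followed by Y T, add FIRST(Y T) \ {ε} = { 'id' }
In P → Y Y T: Y is followed by T, add FIRST(T) \ {ε} = { 'id' }

Taking the union: FOLLOW(Y) = { $, 'id', 'num' }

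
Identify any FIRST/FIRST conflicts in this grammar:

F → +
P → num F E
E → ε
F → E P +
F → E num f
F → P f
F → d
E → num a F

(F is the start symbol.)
A FIRST/FIRST conflict occurs when two productions N → α and N → β for the same non-terminal have FIRST(α) ∩ FIRST(β) ≠ ∅ (with ε ∈ FIRST of a nullable right-hand side, so two nullable alternatives also conflict).

FIRST sets of the non-terminals at (or reachable through a nullable prefix from) the front of some alternative:
  FIRST(E) = { 'num', ε }
  FIRST(P) = { 'num' }

Productions for F:
  F → +: FIRST = { '+' }
  F → E P +: FIRST = { 'num' }
  F → E num f: FIRST = { 'num' }
  F → P f: FIRST = { 'num' }
  F → d: FIRST = { 'd' }
Productions for E:
  E → ε: FIRST = { ε }
  E → num a F: FIRST = { 'num' }
P has only one production, so no FIRST/FIRST conflict is possible there.

Conflict for F: F → E P + and F → E num f
  Overlap: { 'num' }
Conflict for F: F → E P + and F → P f
  Overlap: { 'num' }
Conflict for F: F → E num f and F → P f
  Overlap: { 'num' }

Answer: Yes. F → E P '+' / F → E num f on { 'num' }; F → E P '+' / F → P f on { 'num' }; F → E num f / F → P f on { 'num' }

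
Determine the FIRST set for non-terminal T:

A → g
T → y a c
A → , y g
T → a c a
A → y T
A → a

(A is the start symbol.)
To compute FIRST(T), examine every production with T on the left-hand side, reading each right-hand side left to right until a non-nullable symbol is reached.

From T → y a c:
  - y is a terminal: add 'y' and stop
From T → a c a:
  - a is a terminal: add 'a' and stop

Collecting: FIRST(T) = { 'a', 'y' }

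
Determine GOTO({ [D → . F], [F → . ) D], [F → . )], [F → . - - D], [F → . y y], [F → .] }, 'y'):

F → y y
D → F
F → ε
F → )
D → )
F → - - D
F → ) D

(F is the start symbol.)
{ [F → y . y] }

GOTO(I, 'y') = CLOSURE({ [A → αX.β] : [A → α.Xβ] ∈ I, X = 'y' })

Items with dot before 'y', with the dot advanced:
  [F → . y y] → [F → y . y]
Closure adds nothing (no advanced item has the dot before a non-terminal).

GOTO = { [F → y . y] }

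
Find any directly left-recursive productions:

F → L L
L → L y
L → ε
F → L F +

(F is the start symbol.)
Direct left recursion occurs when N → N α for some non-terminal N (the right-hand side begins with the left-hand side itself).

F → L L: starts with L
L → L y: LEFT RECURSIVE (starts with L)
L → ε: starts with ε
F → L F +: starts with L

The grammar has direct left recursion on: L.

Answer: Yes, L is left-recursive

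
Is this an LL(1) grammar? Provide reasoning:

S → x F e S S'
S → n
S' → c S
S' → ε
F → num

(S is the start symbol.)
Relevant sets:
  FOLLOW(S') = { $, 'c' }

For S:
  PREDICT(S → x F e S S') = { 'x' }
  PREDICT(S → n) = { 'n' }
For S':
  PREDICT(S' → c S) = { 'c' }
  PREDICT(S' → ε) = { $, 'c' }
F has a single production, so nothing to check there.

Conflict found: Predict set conflict for S': { 'c' }
The grammar is NOT LL(1).

Answer: No. Predict set conflict for S': { 'c' }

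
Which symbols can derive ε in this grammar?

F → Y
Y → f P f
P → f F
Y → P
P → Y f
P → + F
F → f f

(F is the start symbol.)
None

A non-terminal is nullable if it can derive ε (the empty string): either it has an ε-production, or it has a production whose right-hand side consists entirely of nullable non-terminals.

There are no ε-productions, so no non-terminal can derive ε.
No non-terminals are nullable.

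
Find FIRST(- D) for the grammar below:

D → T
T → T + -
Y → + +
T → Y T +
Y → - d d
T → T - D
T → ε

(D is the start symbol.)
{ '-' }

To compute FIRST(- D), process the symbols left to right:
Symbol - is a terminal. Add '-' and stop.
FIRST(- D) = { '-' }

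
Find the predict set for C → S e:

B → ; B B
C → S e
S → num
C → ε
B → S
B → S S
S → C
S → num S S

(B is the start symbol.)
PREDICT(C → S e) = (FIRST(RHS) \ {ε}) ∪ (FOLLOW(C) if ε ∈ FIRST(RHS), i.e. RHS ⇒* ε)
FIRST(S) = { 'e', 'num', ε }
FIRST(S e) = { 'e', 'num' }
ε ∉ FIRST(S e), so FOLLOW(C) is not added.
PREDICT(C → S e) = { 'e', 'num' }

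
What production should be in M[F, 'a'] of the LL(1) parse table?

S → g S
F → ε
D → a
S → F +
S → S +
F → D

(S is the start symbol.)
F → D

To find M[F, 'a'], we find productions for F where 'a' is in the predict set (PREDICT(N → α) = (FIRST(α) \ {ε}) ∪ (FOLLOW(N) if α ⇒* ε)).

Relevant sets:
  FIRST(D) = { 'a' }
  FOLLOW(F) = { '+' }

F → ε: PREDICT = { '+' }
F → D: PREDICT = { 'a' }
  'a' is in predict set, so this production goes in M[F, 'a']

M[F, 'a'] = F → D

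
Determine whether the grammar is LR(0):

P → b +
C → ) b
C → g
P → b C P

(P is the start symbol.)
Yes, the grammar is LR(0)

A grammar is LR(0) if no state in the canonical LR(0) collection has:
  - both a shift item (dot before a terminal) and a complete item (shift-reduce conflict), or
  - two or more complete items (reduce-reduce conflict; the accept item [P' → P .] counts as a complete item here).

Augment with P' → P and build the canonical LR(0) collection (I0 = CLOSURE({[P' → . P]}), then GOTO on every symbol after a dot until no new states appear). It has 9 states:
  I0: { [P → . b +], [P → . b C P], [P' → . P] }  — shift
  I1: { [P' → P .] }  — accept
  I2: { [C → . ) b], [C → . g], [P → b . +], [P → b . C P] }  — shift
  I3: { [C → ) . b] }  — shift
  I4: { [P → b + .] }  — reduce
  I5: { [P → . b +], [P → . b C P], [P → b C . P] }  — shift
  I6: { [C → g .] }  — reduce
  I7: { [P → b C P .] }  — reduce
  I8: { [C → ) b .] }  — reduce

Every state is either a pure shift/goto state or contains exactly one complete item and nothing to shift — no conflicts. The grammar is LR(0).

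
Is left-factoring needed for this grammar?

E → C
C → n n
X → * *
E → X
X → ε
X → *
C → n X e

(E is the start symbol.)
Yes, C has productions with common prefix 'n'; X has productions with common prefix '*'

Left-factoring is needed when two productions for the same non-terminal
share a common prefix on the right-hand side.

Productions for E:
  E → C
  E → X
Productions for C:
  C → n n
  C → n X e
Productions for X:
  X → * *
  X → ε
  X → *

Found common prefix 'n' in productions for C
Found common prefix '*' in productions for X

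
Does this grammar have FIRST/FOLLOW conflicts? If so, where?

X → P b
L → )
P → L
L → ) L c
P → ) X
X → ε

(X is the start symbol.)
No FIRST/FOLLOW conflicts.

Nullable non-terminals: X.
FIRST sets used below: FIRST(P) = { ')' }

X: nullable alternative(s) X → ε; FOLLOW(X) = { $, 'b' }
  X → P b: FIRST \ {ε} = { ')' } — disjoint from FOLLOW(X)
  X → ε: FIRST \ {ε} = { } — this is the only nullable alternative, skip

L, P have no nullable alternative, so no FIRST/FOLLOW check is needed there.

No FIRST/FOLLOW conflicts found.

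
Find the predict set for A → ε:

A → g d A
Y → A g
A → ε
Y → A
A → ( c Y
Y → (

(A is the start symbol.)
{ $, 'g' }

PREDICT(A → ε) = (FIRST(RHS) \ {ε}) ∪ (FOLLOW(A) if ε ∈ FIRST(RHS), i.e. RHS ⇒* ε)
The right-hand side is ε (FIRST(ε) = { ε }), so the predict set is FOLLOW(A) = { $, 'g' }
PREDICT(A → ε) = { $, 'g' }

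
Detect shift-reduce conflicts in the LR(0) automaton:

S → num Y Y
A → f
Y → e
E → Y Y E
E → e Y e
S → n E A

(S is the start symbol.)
Yes — I9: [Y → e .] vs [Y → . e]

Augment with S' → S and build the canonical LR(0) collection (I0 = CLOSURE({[S' → . S]}), then GOTO on every symbol after a dot until no new states appear). It has 16 states:
  I0: { [S → . n E A], [S → . num Y Y], [S' → . S] }  — shift
  I1: { [S' → S .] }  — accept
  I2: { [E → . Y Y E], [E → . e Y e], [S → n . E A], [Y → . e] }  — shift
  I3: { [S → num . Y Y], [Y → . e] }  — shift
  I4: { [S → num Y . Y], [Y → . e] }  — shift
  I5: { [Y → e .] }  — reduce
  I6: { [S → num Y Y .] }  — reduce
  I7: { [A → . f], [S → n E . A] }  — shift
  I8: { [E → Y . Y E], [Y → . e] }  — shift
  I9: { [E → e . Y e], [Y → . e], [Y → e .] }  — shift, reduce
  I10: { [E → e Y . e] }  — shift
  I11: { [E → e Y e .] }  — reduce
  I12: { [E → . Y Y E], [E → . e Y e], [E → Y Y . E], [Y → . e] }  — shift
  I13: { [E → Y Y E .] }  — reduce
  I14: { [S → n E A .] }  — reduce
  I15: { [A → f .] }  — reduce

I9 contains reduce item [Y → e .] and shift item [Y → . e] — shift-reduce conflict.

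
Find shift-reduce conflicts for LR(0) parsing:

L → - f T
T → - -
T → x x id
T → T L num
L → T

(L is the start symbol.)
Yes — I3: [L → T .] vs [L → . - f T]; I12: [L → - f T .] vs [L → . - f T]

Augment with L' → L and build the canonical LR(0) collection (I0 = CLOSURE({[L' → . L]}), then GOTO on every symbol after a dot until no new states appear). It has 13 states:
  I0: { [L → . - f T], [L → . T], [L' → . L], [T → . - -], [T → . T L num], [T → . x x id] }  — shift
  I1: { [L → - . f T], [T → - . -] }  — shift
  I2: { [L' → L .] }  — accept
  I3: { [L → . - f T], [L → . T], [L → T .], [T → . - -], [T → . T L num], [T → . x x id], [T → T . L num] }  — shift, reduce
  I4: { [T → x . x id] }  — shift
  I5: { [T → x x . id] }  — shift
  I6: { [T → x x id .] }  — reduce
  I7: { [T → T L . num] }  — shift
  I8: { [T → T L num .] }  — reduce
  I9: { [T → - - .] }  — reduce
  I10: { [L → - f . T], [T → . - -], [T → . T L num], [T → . x x id] }  — shift
  I11: { [T → - . -] }  — shift
  I12: { [L → - f T .], [L → . - f T], [L → . T], [T → . - -], [T → . T L num], [T → . x x id], [T → T . L num] }  — shift, reduce

I3 contains reduce item [L → T .] and shift items [L → . - f T], [T → . - -], [T → . x x id] — shift-reduce conflict.
I12 contains reduce item [L → - f T .] and shift items [L → . - f T], [T → . - -], [T → . x x id] — shift-reduce conflict.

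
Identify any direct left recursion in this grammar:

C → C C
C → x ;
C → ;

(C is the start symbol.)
Yes, C is left-recursive

Direct left recursion occurs when N → N α for some non-terminal N (the right-hand side begins with the left-hand side itself).

C → C C: LEFT RECURSIVE (starts with C)
C → x ;: starts with x
C → ;: starts with ';'

The grammar has direct left recursion on: C.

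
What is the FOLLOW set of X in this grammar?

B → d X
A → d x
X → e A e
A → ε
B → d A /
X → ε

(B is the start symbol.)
{ $ }

In B → d X: X is at the end, add FOLLOW(B)

The FOLLOW sets referred to above (computed the same way, to a fixed point):
  FOLLOW(B) = { $ }

Taking the union: FOLLOW(X) = { $ }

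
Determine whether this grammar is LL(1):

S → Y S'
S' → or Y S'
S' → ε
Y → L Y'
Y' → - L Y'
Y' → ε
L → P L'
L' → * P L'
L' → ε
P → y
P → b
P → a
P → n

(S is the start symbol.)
A grammar is LL(1) if for each non-terminal N with multiple productions, the predict sets of those productions are pairwise disjoint, where PREDICT(N → α) = (FIRST(α) \ {ε}) ∪ (FOLLOW(N) if α ⇒* ε).

Relevant sets:
  FOLLOW(S') = { $ }
  FOLLOW(Y') = { $, 'or' }
  FOLLOW(L') = { $, '-', 'or' }

For S':
  PREDICT(S' → or Y S') = { 'or' }
  PREDICT(S' → ε) = { $ }
For Y':
  PREDICT(Y' → '-' L Y') = { '-' }
  PREDICT(Y' → ε) = { $, 'or' }
For L':
  PREDICT(L' → '*' P L') = { '*' }
  PREDICT(L' → ε) = { $, '-', 'or' }
For P:
  PREDICT(P → y) = { 'y' }
  PREDICT(P → b) = { 'b' }
  PREDICT(P → a) = { 'a' }
  PREDICT(P → n) = { 'n' }
S, Y, L have a single production, so nothing to check there.

All predict sets are disjoint. The grammar IS LL(1).

Answer: Yes, the grammar is LL(1).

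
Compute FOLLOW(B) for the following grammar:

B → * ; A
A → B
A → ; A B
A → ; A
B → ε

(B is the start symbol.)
{ $, '*' }

To compute FOLLOW(B), find every occurrence of B on a right-hand side N → α B β: add FIRST(β) \ {ε}, and if β is empty or nullable also add FOLLOW(N). Iterate to a fixed point.

B is the start symbol, so $ ∈ FOLLOW(B).
In A → B: B is at the end, add FOLLOW(A)
In A → ; A B: B is at the end, add FOLLOW(A)

The FOLLOW sets referred to above (computed the same way, to a fixed point):
  FOLLOW(A) = { $, '*' }

Taking the union: FOLLOW(B) = { $, '*' }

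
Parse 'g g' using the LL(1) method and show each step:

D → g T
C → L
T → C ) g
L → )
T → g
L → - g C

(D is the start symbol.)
LL(1) parsing maintains a stack (initially the start symbol over $) and the input. At each step: if the stack top is a terminal, match it against the current input token; if it is a non-terminal N, replace it with the RHS of M[N, lookahead] (the unique production whose predict set contains the lookahead).

Stack is shown with the top on the left.

Stack  Input  Action
--------------------
D $    g g $  output D → g T
g T $  g g $  match 'g'
T $    g $    output T → g
g $    g $    match 'g'
$      $      accept

The string is accepted.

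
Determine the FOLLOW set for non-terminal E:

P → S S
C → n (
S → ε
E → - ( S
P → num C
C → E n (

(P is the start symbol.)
{ 'n' }

In C → E n (: E is followed by n '(', add FIRST(n '(') \ {ε} = { 'n' }

Taking the union: FOLLOW(E) = { 'n' }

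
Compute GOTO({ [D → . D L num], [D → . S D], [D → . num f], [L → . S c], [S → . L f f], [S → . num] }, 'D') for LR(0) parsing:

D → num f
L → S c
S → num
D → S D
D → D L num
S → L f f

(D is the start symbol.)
{ [D → D . L num], [L → . S c], [S → . L f f], [S → . num] }

GOTO(I, 'D') = CLOSURE({ [A → αX.β] : [A → α.Xβ] ∈ I, X = 'D' })

Items with dot before 'D', with the dot advanced:
  [D → . D L num] → [D → D . L num]
Closure of the advanced items:
  [D → D . L num] has the dot before L: add [L → . S c]
  [L → . S c] has the dot before S: add [S → . num], [S → . L f f]

GOTO = { [D → D . L num], [L → . S c], [S → . L f f], [S → . num] }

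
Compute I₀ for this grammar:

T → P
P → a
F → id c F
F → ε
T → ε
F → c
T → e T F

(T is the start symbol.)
{ [P → . a], [T → . P], [T → . e T F], [T → .], [T' → . T] }

First, augment the grammar with T' → T
I₀ = CLOSURE({ [T' → . T] }):
  [T' → . T] has the dot before T: add [T → . P], [T → .], [T → . e T F]
  [T → . P] has the dot before P: add [P → . a]
No further items can be added.

I₀ = { [P → . a], [T → . P], [T → . e T F], [T → .], [T' → . T] }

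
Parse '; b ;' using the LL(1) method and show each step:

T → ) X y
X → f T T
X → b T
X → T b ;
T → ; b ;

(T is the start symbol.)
LL(1) parsing maintains a stack (initially the start symbol over $) and the input. At each step: if the stack top is a terminal, match it against the current input token; if it is a non-terminal N, replace it with the RHS of M[N, lookahead] (the unique production whose predict set contains the lookahead).

Stack is shown with the top on the left.

Stack    Input    Action
------------------------
T $      ; b ; $  output T → ; b ;
; b ; $  ; b ; $  match ';'
b ; $    b ; $    match 'b'
; $      ; $      match ';'
$        $        accept

The string is accepted.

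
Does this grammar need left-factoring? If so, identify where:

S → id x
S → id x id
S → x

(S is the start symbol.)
Yes, S has productions with common prefix 'id x'

Left-factoring is needed when two productions for the same non-terminal
share a common prefix on the right-hand side.

Productions for S:
  S → id x
  S → id x id
  S → x

Found common prefix 'id x' in productions for S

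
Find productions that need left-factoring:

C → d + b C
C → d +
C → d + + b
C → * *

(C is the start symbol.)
Left-factoring is needed when two productions for the same non-terminal
share a common prefix on the right-hand side.

Productions for C:
  C → d + b C
  C → d +
  C → d + + b
  C → * *

Found common prefix 'd +' in productions for C

Answer: Yes, C has productions with common prefix 'd +'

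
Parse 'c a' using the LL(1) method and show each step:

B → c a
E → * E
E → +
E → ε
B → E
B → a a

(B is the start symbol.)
Stack is shown with the top on the left.

Stack  Input  Action
--------------------
B $    c a $  output B → c a
c a $  c a $  match 'c'
a $    a $    match 'a'
$      $      accept

The string is accepted.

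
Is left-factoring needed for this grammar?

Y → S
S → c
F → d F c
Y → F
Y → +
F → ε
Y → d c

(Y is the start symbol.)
Left-factoring is needed when two productions for the same non-terminal
share a common prefix on the right-hand side.

Productions for Y:
  Y → S
  Y → F
  Y → +
  Y → d c
Productions for F:
  F → d F c
  F → ε

No common prefixes found.

Answer: No, left-factoring is not needed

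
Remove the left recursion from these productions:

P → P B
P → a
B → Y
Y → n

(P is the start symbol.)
P is directly left-recursive. The standard transformation for
  A → A α₁ | ... | A α_m | β₁ | ... | β_n
is
  A  → β₁ A' | ... | β_n A'
  A' → α₁ A' | ... | α_m A' | ε

P → a becomes P → a P'
P → P B becomes P' → B P'
Add P' → ε

Productions for other non-terminals are unchanged:
  B → Y
  Y → n

Resulting grammar:
P → a P'
P' → B P'
P' → ε
B → Y
Y → n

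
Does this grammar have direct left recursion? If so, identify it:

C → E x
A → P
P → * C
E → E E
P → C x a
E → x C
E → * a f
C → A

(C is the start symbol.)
Yes, E is left-recursive

Direct left recursion occurs when N → N α for some non-terminal N (the right-hand side begins with the left-hand side itself).

C → E x: starts with E
A → P: starts with P
P → * C: starts with '*'
E → E E: LEFT RECURSIVE (starts with E)
P → C x a: starts with C
E → x C: starts with x
E → * a f: starts with '*'
C → A: starts with A

The grammar has direct left recursion on: E.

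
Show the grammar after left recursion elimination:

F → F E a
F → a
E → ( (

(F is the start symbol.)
F is directly left-recursive. The standard transformation for
  A → A α₁ | ... | A α_m | β₁ | ... | β_n
is
  A  → β₁ A' | ... | β_n A'
  A' → α₁ A' | ... | α_m A' | ε

F → a becomes F → a F'
F → F E a becomes F' → E a F'
Add F' → ε

Productions for other non-terminals are unchanged:
  E → ( (

Resulting grammar:
F → a F'
F' → E a F'
F' → ε
E → ( (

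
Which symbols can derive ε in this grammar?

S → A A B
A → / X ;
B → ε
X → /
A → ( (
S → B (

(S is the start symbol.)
A non-terminal is nullable if it can derive ε (the empty string): either it has an ε-production, or it has a production whose right-hand side consists entirely of nullable non-terminals.

ε-productions: B → ε
So B is immediately nullable.
No further non-terminal can be added: every production for the remaining non-terminals contains a terminal or a non-nullable non-terminal.
Nullable = { 'B' }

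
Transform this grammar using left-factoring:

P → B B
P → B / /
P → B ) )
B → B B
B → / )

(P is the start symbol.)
Left-factoring transforms A → αβ₁ | αβ₂ into A → αA' and A' → β₁ | β₂
(α is the longest common prefix among the alternatives). Repeat until
no nonterminal has two alternatives with a common prefix.

Round 1: P has alternatives sharing prefix 'B'. Introduce P': P → B P'
  Add: P' → B
  Add: P' → / /
  Add: P' → ) )

No remaining common prefixes — done.

Resulting grammar:
P → B P'
P' → B
P' → / /
P' → ) )
B → B B
B → / )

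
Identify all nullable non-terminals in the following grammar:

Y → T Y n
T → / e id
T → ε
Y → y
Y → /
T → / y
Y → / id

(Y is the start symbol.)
ε-productions: T → ε
So T is immediately nullable.
No further non-terminal can be added: every production for the remaining non-terminals contains a terminal or a non-nullable non-terminal.
Nullable = { 'T' }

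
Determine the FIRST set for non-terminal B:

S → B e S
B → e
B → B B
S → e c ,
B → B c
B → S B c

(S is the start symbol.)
FIRST sets of the other non-terminals involved (by the same procedure, iterated to a fixed point):
  FIRST(S) = { 'e' }

From B → e:
  - e is a terminal: add 'e' and stop
From B → B B:
  - B is the symbol being defined: contributes nothing new
    B is not nullable, so stop
From B → B c:
  - B is the symbol being defined: contributes nothing new
    B is not nullable, so stop
From B → S B c:
  - S is a non-terminal: add FIRST(S) \ {ε} = { 'e' }
    S is not nullable, so stop

Collecting: FIRST(B) = { 'e' }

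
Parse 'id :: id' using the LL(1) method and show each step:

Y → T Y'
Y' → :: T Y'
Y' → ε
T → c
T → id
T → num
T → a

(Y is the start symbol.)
LL(1) parsing maintains a stack (initially the start symbol over $) and the input. At each step: if the stack top is a terminal, match it against the current input token; if it is a non-terminal N, replace it with the RHS of M[N, lookahead] (the unique production whose predict set contains the lookahead).

Stack is shown with the top on the left.

Stack      Input       Action
-----------------------------
Y $        id :: id $  output Y → T Y'
T Y' $     id :: id $  output T → id
id Y' $    id :: id $  match 'id'
Y' $       :: id $     output Y' → :: T Y'
:: T Y' $  :: id $     match '::'
T Y' $     id $        output T → id
id Y' $    id $        match 'id'
Y' $       $           output Y' → ε
$          $           accept

The string is accepted.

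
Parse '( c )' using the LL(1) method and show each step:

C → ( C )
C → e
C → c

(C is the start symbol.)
Stack is shown with the top on the left.

Stack    Input    Action
------------------------
C $      ( c ) $  output C → ( C )
( C ) $  ( c ) $  match '('
C ) $    c ) $    output C → c
c ) $    c ) $    match 'c'
) $      ) $      match ')'
$        $        accept

The string is accepted.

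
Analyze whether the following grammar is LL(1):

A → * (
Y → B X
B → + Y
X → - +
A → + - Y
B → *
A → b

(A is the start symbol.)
Yes, the grammar is LL(1).

A grammar is LL(1) if for each non-terminal N with multiple productions, the predict sets of those productions are pairwise disjoint, where PREDICT(N → α) = (FIRST(α) \ {ε}) ∪ (FOLLOW(N) if α ⇒* ε).

For A:
  PREDICT(A → '*' '(') = { '*' }
  PREDICT(A → '+' '-' Y) = { '+' }
  PREDICT(A → b) = { 'b' }
For B:
  PREDICT(B → '+' Y) = { '+' }
  PREDICT(B → '*') = { '*' }
Y, X have a single production, so nothing to check there.

All predict sets are disjoint. The grammar IS LL(1).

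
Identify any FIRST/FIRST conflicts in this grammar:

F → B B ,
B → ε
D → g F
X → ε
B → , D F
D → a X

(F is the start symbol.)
A FIRST/FIRST conflict occurs when two productions N → α and N → β for the same non-terminal have FIRST(α) ∩ FIRST(β) ≠ ∅ (with ε ∈ FIRST of a nullable right-hand side, so two nullable alternatives also conflict).

Productions for B:
  B → ε: FIRST = { ε }
  B → , D F: FIRST = { ',' }
Productions for D:
  D → g F: FIRST = { 'g' }
  D → a X: FIRST = { 'a' }
F, X have only one production, so no FIRST/FIRST conflict is possible there.

All alternatives of each non-terminal have pairwise disjoint FIRST sets.

Answer: No FIRST/FIRST conflicts.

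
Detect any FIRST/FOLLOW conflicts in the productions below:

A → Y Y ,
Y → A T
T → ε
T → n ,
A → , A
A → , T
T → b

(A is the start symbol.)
Yes. T → n ',' with FOLLOW(T) on { 'n' }; T → b with FOLLOW(T) on { 'b' }

A FIRST/FOLLOW conflict occurs when a non-terminal N has a nullable alternative N → β (β ⇒* ε) and another alternative N → α with FIRST(α) ∩ FOLLOW(N) ≠ ∅: on such a lookahead the parser cannot decide between expanding α and letting N vanish via β.

Nullable non-terminals: T.

T: nullable alternative(s) T → ε; FOLLOW(T) = { $, ',', 'b', 'n' }
  T → ε: FIRST \ {ε} = { } — this is the only nullable alternative, skip
  T → n ,: FIRST \ {ε} = { 'n' } — overlaps FOLLOW(T) on { 'n' }: CONFLICT
  T → b: FIRST \ {ε} = { 'b' } — overlaps FOLLOW(T) on { 'b' }: CONFLICT

A, Y have no nullable alternative, so no FIRST/FOLLOW check is needed there.

So the grammar has 2 FIRST/FOLLOW conflicts (marked CONFLICT above).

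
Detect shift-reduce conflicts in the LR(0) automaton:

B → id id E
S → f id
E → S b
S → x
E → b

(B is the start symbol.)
A shift-reduce conflict occurs when an LR(0) state has both:
  - a complete (reduce) item [A → α .] (dot at the end), and
  - a shift item [B → β . c γ] (dot before a terminal).

Augment with B' → B and build the canonical LR(0) collection (I0 = CLOSURE({[B' → . B]}), then GOTO on every symbol after a dot until no new states appear). It has 11 states:
  I0: { [B → . id id E], [B' → . B] }  — shift
  I1: { [B' → B .] }  — accept
  I2: { [B → id . id E] }  — shift
  I3: { [B → id id . E], [E → . S b], [E → . b], [S → . f id], [S → . x] }  — shift
  I4: { [B → id id E .] }  — reduce
  I5: { [E → S . b] }  — shift
  I6: { [E → b .] }  — reduce
  I7: { [S → f . id] }  — shift
  I8: { [S → x .] }  — reduce
  I9: { [S → f id .] }  — reduce
  I10: { [E → S b .] }  — reduce

No state contains both a complete item and a shift item.

Answer: No shift-reduce conflicts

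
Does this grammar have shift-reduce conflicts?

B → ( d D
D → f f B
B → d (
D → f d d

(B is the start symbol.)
Augment with B' → B and build the canonical LR(0) collection (I0 = CLOSURE({[B' → . B]}), then GOTO on every symbol after a dot until no new states appear). It has 12 states:
  I0: { [B → . ( d D], [B → . d (], [B' → . B] }  — shift
  I1: { [B → ( . d D] }  — shift
  I2: { [B' → B .] }  — accept
  I3: { [B → d . (] }  — shift
  I4: { [B → d ( .] }  — reduce
  I5: { [B → ( d . D], [D → . f d d], [D → . f f B] }  — shift
  I6: { [B → ( d D .] }  — reduce
  I7: { [D → f . d d], [D → f . f B] }  — shift
  I8: { [D → f d . d] }  — shift
  I9: { [B → . ( d D], [B → . d (], [D → f f . B] }  — shift
  I10: { [D → f f B .] }  — reduce
  I11: { [D → f d d .] }  — reduce

No state contains both a complete item and a shift item.

Answer: No shift-reduce conflicts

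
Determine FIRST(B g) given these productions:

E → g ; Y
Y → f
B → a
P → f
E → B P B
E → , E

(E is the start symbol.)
FIRST sets of the non-terminals involved (from the grammar, by fixed-point iteration):
  FIRST(B) = { 'a' }

To compute FIRST(B g), process the symbols left to right:
Symbol B is a non-terminal. Add FIRST(B) \ {ε} = { 'a' }
B is not nullable (ε ∉ FIRST(B)), so stop here.
FIRST(B g) = { 'a' }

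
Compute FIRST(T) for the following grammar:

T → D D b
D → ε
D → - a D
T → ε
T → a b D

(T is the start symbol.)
To compute FIRST(T), examine every production with T on the left-hand side, reading each right-hand side left to right until a non-nullable symbol is reached.

FIRST sets of the other non-terminals involved (by the same procedure, iterated to a fixed point):
  FIRST(D) = { '-', ε }

From T → D D b:
  - D is a non-terminal: add FIRST(D) \ {ε} = { '-' }
    D is nullable, so continue to the next symbol
  - D is a non-terminal: add FIRST(D) \ {ε} = { '-' }
    D is nullable, so continue to the next symbol
  - b is a terminal: add 'b' and stop
From T → ε:
  - ε-production, so ε ∈ FIRST(T)
From T → a b D:
  - a is a terminal: add 'a' and stop

Collecting: FIRST(T) = { '-', 'a', 'b', ε }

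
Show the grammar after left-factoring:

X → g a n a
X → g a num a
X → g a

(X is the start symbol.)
X → g a X'
X' → n a
X' → num a
X' → ε

Left-factoring transforms A → αβ₁ | αβ₂ into A → αA' and A' → β₁ | β₂
(α is the longest common prefix among the alternatives). Repeat until
no nonterminal has two alternatives with a common prefix.

Round 1: X has alternatives sharing prefix 'g a'. Introduce X': X → g a X'
  Add: X' → n a
  Add: X' → num a
  Add: X' → ε

No remaining common prefixes — done.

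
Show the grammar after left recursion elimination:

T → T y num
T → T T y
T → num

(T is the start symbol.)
T → num T'
T' → y num T'
T' → T y T'
T' → ε

T is directly left-recursive. The standard transformation for
  A → A α₁ | ... | A α_m | β₁ | ... | β_n
is
  A  → β₁ A' | ... | β_n A'
  A' → α₁ A' | ... | α_m A' | ε

T → num becomes T → num T'
T → T y num becomes T' → y num T'
T → T T y becomes T' → T y T'
Add T' → ε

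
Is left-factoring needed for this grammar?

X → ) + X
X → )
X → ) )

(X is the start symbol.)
Yes, X has productions with common prefix ')'

Left-factoring is needed when two productions for the same non-terminal
share a common prefix on the right-hand side.

Productions for X:
  X → ) + X
  X → )
  X → ) )

Found common prefix ')' in productions for X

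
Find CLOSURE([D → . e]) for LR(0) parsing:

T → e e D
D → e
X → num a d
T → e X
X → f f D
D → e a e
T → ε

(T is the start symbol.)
{ [D → . e] }

To compute CLOSURE, for each item [A → α.Bβ] where B is a non-terminal, add [B → .γ] for all productions B → γ; repeat for the newly added items until nothing changes.

Start with: [D → . e]
The dot precedes the terminal e, so nothing is added.

CLOSURE = { [D → . e] }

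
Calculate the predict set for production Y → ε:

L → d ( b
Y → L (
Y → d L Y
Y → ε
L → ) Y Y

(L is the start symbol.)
PREDICT(Y → ε) = (FIRST(RHS) \ {ε}) ∪ (FOLLOW(Y) if ε ∈ FIRST(RHS), i.e. RHS ⇒* ε)
The right-hand side is ε (FIRST(ε) = { ε }), so the predict set is FOLLOW(Y) = { $, '(', ')', 'd' }
PREDICT(Y → ε) = { $, '(', ')', 'd' }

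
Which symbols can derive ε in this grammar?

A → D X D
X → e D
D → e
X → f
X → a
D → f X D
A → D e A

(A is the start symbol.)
A non-terminal is nullable if it can derive ε (the empty string): either it has an ε-production, or it has a production whose right-hand side consists entirely of nullable non-terminals.

There are no ε-productions, so no non-terminal can derive ε.
No non-terminals are nullable.

Answer: None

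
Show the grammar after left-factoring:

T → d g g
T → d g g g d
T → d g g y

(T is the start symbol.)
T → d g g T'
T' → ε
T' → g d
T' → y

Left-factoring transforms A → αβ₁ | αβ₂ into A → αA' and A' → β₁ | β₂
(α is the longest common prefix among the alternatives). Repeat until
no nonterminal has two alternatives with a common prefix.

Round 1: T has alternatives sharing prefix 'd g g'. Introduce T': T → d g g T'
  Add: T' → ε
  Add: T' → g d
  Add: T' → y

No remaining common prefixes — done.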